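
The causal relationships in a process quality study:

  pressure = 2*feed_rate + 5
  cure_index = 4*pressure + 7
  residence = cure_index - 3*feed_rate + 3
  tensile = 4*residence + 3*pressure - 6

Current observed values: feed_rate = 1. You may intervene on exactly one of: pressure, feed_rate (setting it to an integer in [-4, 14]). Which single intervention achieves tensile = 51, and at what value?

set feed_rate = -3

Intervening on pressure: tensile = 19*pressure + 22. Reaching 51 requires pressure = 29/19, not an integer.
Intervening on feed_rate: with other inputs at their observed values, tensile = 26*feed_rate + 129. Solving for 51 gives feed_rate = -3, within [-4, 14].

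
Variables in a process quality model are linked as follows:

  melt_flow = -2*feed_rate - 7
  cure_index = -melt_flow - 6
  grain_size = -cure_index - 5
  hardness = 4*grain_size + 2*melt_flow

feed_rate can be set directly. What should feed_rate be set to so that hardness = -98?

Substituting into the cure_index equation gives cure_index = 2*feed_rate + 1.
This gives grain_size = -2*feed_rate - 6.
This gives hardness = -12*feed_rate - 38.
Solve -12*feed_rate - 38 = -98: feed_rate = (-98 + 38) / -12 = 5.

feed_rate = 5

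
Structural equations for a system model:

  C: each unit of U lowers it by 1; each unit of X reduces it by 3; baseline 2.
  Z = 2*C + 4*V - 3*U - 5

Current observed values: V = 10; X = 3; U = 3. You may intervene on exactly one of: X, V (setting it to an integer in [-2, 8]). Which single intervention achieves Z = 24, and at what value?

set X = 0

Intervening on X: with other inputs at their observed values, Z = -6*X + 24. Solving for 24 gives X = 0, within [-2, 8].
Intervening on V: Z = 4*V - 34. Reaching 24 requires V = 29/2, not an integer.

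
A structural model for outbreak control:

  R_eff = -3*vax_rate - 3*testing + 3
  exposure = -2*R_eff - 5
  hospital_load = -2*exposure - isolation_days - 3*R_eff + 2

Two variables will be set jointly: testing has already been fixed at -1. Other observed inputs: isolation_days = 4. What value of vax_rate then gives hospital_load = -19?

vax_rate = 11

With testing held at -1:
Substituting into the R_eff equation gives R_eff = -3*vax_rate + 6.
exposure becomes 6*vax_rate - 17.
This gives hospital_load = -3*vax_rate + 14.
Solve -3*vax_rate + 14 = -19: vax_rate = (-19 - 14) / -3 = 11.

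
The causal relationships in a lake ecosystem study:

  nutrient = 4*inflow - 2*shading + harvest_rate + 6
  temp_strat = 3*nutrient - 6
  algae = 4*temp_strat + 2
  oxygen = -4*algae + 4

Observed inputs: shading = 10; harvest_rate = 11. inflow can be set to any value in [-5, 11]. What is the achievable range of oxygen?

-1876 to 1196

Substituting into the nutrient equation gives nutrient = 4*inflow - 3.
Substituting into the temp_strat equation gives temp_strat = 12*inflow - 15.
Substituting into the algae equation gives algae = 48*inflow - 58.
This gives oxygen = -192*inflow + 236.
Linear in inflow, so extremes are at the endpoints: inflow = -5 gives oxygen = 1196; inflow = 11 gives oxygen = -1876.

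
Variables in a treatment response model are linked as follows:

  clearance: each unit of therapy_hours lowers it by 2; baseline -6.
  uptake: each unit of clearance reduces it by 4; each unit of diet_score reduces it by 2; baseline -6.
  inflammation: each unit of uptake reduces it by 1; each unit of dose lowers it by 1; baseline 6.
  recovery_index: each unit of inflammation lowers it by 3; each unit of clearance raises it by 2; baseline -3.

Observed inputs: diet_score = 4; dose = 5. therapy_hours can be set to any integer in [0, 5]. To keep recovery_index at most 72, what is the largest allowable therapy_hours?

Substituting into the uptake equation gives uptake = 8*therapy_hours + 10.
This gives inflammation = -8*therapy_hours - 9.
So recovery_index = 20*therapy_hours + 12.
Require 20*therapy_hours + 12 ≤ 72, so therapy_hours ≤ 3.
The largest integer in [0, 5] satisfying this is 3.

therapy_hours = 3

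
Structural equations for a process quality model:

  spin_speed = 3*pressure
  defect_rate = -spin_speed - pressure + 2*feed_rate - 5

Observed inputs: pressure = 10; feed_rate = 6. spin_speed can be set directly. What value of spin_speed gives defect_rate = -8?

spin_speed = 5

Intervening on spin_speed fixes its value directly, overriding its dependence on pressure.
Substituting into the defect_rate equation gives defect_rate = -spin_speed - 3.
Solve -spin_speed - 3 = -8: spin_speed = (-8 + 3) / -1 = 5.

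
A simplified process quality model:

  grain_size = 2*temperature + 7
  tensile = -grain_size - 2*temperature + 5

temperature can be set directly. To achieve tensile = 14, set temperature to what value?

Substituting into the tensile equation gives tensile = -4*temperature - 2.
Solve -4*temperature - 2 = 14: temperature = (14 + 2) / -4 = -4.

temperature = -4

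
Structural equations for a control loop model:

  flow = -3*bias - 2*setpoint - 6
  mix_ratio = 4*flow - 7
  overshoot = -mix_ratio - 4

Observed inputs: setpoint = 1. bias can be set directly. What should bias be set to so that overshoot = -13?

Substituting into the flow equation gives flow = -3*bias - 8.
mix_ratio becomes -12*bias - 39.
Substituting into the overshoot equation gives overshoot = 12*bias + 35.
Solve 12*bias + 35 = -13: bias = (-13 - 35) / 12 = -4.

bias = -4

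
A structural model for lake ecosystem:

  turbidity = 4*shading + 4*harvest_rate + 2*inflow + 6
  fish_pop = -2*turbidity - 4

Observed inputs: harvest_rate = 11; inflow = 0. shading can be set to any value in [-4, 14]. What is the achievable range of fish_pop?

Substituting into the turbidity equation gives turbidity = 4*shading + 50.
This gives fish_pop = -8*shading - 104.
Linear in shading, so extremes are at the endpoints: shading = -4 gives fish_pop = -72; shading = 14 gives fish_pop = -216.

-216 to -72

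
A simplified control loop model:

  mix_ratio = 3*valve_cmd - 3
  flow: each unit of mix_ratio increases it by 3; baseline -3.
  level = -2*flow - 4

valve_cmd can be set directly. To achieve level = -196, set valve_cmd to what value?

Substituting into the flow equation gives flow = 9*valve_cmd - 12.
Substituting into the level equation gives level = -18*valve_cmd + 20.
Solve -18*valve_cmd + 20 = -196: valve_cmd = (-196 - 20) / -18 = 12.

valve_cmd = 12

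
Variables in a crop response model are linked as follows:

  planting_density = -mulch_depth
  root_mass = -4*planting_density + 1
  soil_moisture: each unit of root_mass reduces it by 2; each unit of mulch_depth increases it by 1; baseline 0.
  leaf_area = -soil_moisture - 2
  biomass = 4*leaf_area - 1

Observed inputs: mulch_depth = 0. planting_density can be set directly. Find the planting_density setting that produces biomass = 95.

planting_density = -3

Intervening on planting_density fixes its value directly, overriding its dependence on mulch_depth.
Substituting into the soil_moisture equation gives soil_moisture = 8*planting_density - 2.
This gives leaf_area = -8*planting_density.
Substituting into the biomass equation gives biomass = -32*planting_density - 1.
Solve -32*planting_density - 1 = 95: planting_density = (95 + 1) / -32 = -3.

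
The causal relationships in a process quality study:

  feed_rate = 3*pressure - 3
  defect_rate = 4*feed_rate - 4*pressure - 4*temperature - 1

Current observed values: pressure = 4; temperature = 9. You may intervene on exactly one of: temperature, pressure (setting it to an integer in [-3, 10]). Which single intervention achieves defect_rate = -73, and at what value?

Intervening on temperature: defect_rate = -4*temperature + 19. Reaching -73 requires temperature = 23, outside [-3, 10].
Intervening on pressure: with other inputs at their observed values, defect_rate = 8*pressure - 49. Solving for -73 gives pressure = -3, within [-3, 10].

set pressure = -3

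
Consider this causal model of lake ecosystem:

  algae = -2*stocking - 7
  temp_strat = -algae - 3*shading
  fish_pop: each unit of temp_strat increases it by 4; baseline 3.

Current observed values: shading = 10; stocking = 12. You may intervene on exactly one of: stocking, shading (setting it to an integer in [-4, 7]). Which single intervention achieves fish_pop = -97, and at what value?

set stocking = -1

Intervening on stocking: with other inputs at their observed values, fish_pop = 8*stocking - 89. Solving for -97 gives stocking = -1, within [-4, 7].
Intervening on shading: fish_pop = -12*shading + 127. Reaching -97 requires shading = 56/3, not an integer.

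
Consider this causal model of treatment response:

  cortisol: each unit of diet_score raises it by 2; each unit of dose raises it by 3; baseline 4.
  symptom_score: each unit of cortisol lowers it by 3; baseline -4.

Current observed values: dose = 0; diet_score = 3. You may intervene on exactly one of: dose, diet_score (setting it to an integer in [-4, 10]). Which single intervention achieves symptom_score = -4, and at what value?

set diet_score = -2

Intervening on dose: symptom_score = -9*dose - 34. Reaching -4 requires dose = -10/3, not an integer.
Intervening on diet_score: with other inputs at their observed values, symptom_score = -6*diet_score - 16. Solving for -4 gives diet_score = -2, within [-4, 10].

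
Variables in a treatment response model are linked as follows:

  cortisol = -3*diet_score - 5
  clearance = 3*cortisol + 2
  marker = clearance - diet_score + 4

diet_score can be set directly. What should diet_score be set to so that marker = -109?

diet_score = 10

Substituting into the clearance equation gives clearance = -9*diet_score - 13.
marker becomes -10*diet_score - 9.
Solve -10*diet_score - 9 = -109: diet_score = (-109 + 9) / -10 = 10.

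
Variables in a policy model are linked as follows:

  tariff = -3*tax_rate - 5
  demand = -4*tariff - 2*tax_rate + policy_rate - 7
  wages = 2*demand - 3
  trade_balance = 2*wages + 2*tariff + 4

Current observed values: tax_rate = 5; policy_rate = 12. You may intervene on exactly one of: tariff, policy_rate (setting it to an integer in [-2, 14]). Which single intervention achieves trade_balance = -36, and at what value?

set tariff = 1

Intervening on tariff: with other inputs at their observed values, trade_balance = -14*tariff - 22. Solving for -36 gives tariff = 1, within [-2, 14].
Intervening on policy_rate: trade_balance = 4*policy_rate + 210. Reaching -36 requires policy_rate = -123/2, not an integer.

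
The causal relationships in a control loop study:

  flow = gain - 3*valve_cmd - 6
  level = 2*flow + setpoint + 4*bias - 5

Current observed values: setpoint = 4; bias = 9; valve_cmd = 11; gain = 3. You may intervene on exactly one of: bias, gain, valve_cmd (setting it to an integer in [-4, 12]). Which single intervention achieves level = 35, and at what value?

set valve_cmd = -1

Intervening on bias: level = 4*bias - 73. Reaching 35 requires bias = 27, outside [-4, 12].
Intervening on gain: level = 2*gain - 43. Reaching 35 requires gain = 39, outside [-4, 12].
Intervening on valve_cmd: with other inputs at their observed values, level = -6*valve_cmd + 29. Solving for 35 gives valve_cmd = -1, within [-4, 12].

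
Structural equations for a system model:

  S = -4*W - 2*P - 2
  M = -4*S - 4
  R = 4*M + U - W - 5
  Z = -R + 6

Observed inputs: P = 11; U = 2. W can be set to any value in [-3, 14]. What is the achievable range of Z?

-1241 to -170

Substituting into the S equation gives S = -4*W - 24.
M becomes 16*W + 92.
R becomes 63*W + 365.
Substituting into the Z equation gives Z = -63*W - 359.
Linear in W, so extremes are at the endpoints: W = -3 gives Z = -170; W = 14 gives Z = -1241.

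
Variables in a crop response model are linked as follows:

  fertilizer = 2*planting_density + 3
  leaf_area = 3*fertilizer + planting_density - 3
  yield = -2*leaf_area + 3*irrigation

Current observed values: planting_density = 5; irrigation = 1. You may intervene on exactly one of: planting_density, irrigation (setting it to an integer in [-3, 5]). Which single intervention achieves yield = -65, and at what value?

Intervening on planting_density: with other inputs at their observed values, yield = -14*planting_density - 9. Solving for -65 gives planting_density = 4, within [-3, 5].
Intervening on irrigation: yield = 3*irrigation - 82. Reaching -65 requires irrigation = 17/3, not an integer.

set planting_density = 4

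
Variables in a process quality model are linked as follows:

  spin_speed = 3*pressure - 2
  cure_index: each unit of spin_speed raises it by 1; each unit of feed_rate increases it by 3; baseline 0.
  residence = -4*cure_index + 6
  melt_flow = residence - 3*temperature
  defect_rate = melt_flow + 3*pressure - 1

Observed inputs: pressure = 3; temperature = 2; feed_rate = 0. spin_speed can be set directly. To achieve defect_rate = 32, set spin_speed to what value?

Intervening on spin_speed fixes its value directly, overriding its dependence on pressure.
Substituting into the cure_index equation gives cure_index = spin_speed.
Substituting into the residence equation gives residence = -4*spin_speed + 6.
This gives melt_flow = -4*spin_speed.
defect_rate becomes -4*spin_speed + 8.
Solve -4*spin_speed + 8 = 32: spin_speed = (32 - 8) / -4 = -6.

spin_speed = -6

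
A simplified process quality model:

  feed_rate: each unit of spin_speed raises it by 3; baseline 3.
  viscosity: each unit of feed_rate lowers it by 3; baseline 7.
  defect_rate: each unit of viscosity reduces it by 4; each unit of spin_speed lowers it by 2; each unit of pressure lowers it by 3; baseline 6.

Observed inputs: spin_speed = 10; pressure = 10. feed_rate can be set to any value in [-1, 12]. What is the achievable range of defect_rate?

-84 to 72

Intervening on feed_rate fixes its value directly, overriding its dependence on spin_speed.
Substituting into the defect_rate equation gives defect_rate = 12*feed_rate - 72.
Linear in feed_rate, so extremes are at the endpoints: feed_rate = -1 gives defect_rate = -84; feed_rate = 12 gives defect_rate = 72.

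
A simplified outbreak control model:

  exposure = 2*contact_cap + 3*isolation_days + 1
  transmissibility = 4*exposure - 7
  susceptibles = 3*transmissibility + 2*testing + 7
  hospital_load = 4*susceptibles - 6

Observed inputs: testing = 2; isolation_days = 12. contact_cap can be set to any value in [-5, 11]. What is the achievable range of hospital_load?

Substituting into the exposure equation gives exposure = 2*contact_cap + 37.
transmissibility becomes 8*contact_cap + 141.
This gives susceptibles = 24*contact_cap + 434.
Substituting into the hospital_load equation gives hospital_load = 96*contact_cap + 1730.
Linear in contact_cap, so extremes are at the endpoints: contact_cap = -5 gives hospital_load = 1250; contact_cap = 11 gives hospital_load = 2786.

1250 to 2786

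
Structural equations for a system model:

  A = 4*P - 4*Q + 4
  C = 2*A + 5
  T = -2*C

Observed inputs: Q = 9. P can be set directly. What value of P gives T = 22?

Substituting into the A equation gives A = 4*P - 32.
Substituting into the C equation gives C = 8*P - 59.
This gives T = -16*P + 118.
Solve -16*P + 118 = 22: P = (22 - 118) / -16 = 6.

P = 6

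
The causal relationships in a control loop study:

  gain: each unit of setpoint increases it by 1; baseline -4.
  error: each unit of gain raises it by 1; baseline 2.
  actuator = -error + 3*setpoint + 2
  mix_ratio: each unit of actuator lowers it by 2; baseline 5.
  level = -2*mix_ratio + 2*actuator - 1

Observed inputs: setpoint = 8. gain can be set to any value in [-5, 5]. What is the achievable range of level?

103 to 163

Intervening on gain fixes its value directly, overriding its dependence on setpoint.
Substituting into the actuator equation gives actuator = -gain + 24.
Substituting into the mix_ratio equation gives mix_ratio = 2*gain - 43.
level becomes -6*gain + 133.
Linear in gain, so extremes are at the endpoints: gain = -5 gives level = 163; gain = 5 gives level = 103.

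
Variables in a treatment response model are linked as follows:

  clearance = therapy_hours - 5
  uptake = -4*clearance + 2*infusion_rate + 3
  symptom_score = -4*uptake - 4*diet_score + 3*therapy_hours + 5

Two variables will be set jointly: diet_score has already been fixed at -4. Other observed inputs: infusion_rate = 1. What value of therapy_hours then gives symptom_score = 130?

With diet_score held at -4:
Substituting into the uptake equation gives uptake = -4*therapy_hours + 25.
Substituting into the symptom_score equation gives symptom_score = 19*therapy_hours - 79.
Solve 19*therapy_hours - 79 = 130: therapy_hours = (130 + 79) / 19 = 11.

therapy_hours = 11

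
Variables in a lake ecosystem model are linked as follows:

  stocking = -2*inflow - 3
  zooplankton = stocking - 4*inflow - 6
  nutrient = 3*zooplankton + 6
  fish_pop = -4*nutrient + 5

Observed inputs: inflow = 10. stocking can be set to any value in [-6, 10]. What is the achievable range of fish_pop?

413 to 605

Intervening on stocking fixes its value directly, overriding its dependence on inflow.
Substituting into the zooplankton equation gives zooplankton = stocking - 46.
Substituting into the nutrient equation gives nutrient = 3*stocking - 132.
This gives fish_pop = -12*stocking + 533.
Linear in stocking, so extremes are at the endpoints: stocking = -6 gives fish_pop = 605; stocking = 10 gives fish_pop = 413.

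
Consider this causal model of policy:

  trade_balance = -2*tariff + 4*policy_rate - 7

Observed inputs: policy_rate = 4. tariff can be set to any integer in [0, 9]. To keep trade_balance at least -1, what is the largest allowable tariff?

Substituting into the trade_balance equation gives trade_balance = -2*tariff + 9.
Require -2*tariff + 9 ≥ -1, so tariff ≤ 5.
The largest integer in [0, 9] satisfying this is 5.

tariff = 5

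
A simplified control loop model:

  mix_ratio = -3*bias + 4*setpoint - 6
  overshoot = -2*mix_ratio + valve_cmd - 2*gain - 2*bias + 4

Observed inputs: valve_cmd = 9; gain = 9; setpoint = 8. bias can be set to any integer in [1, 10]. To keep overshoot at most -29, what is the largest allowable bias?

bias = 7

Substituting into the mix_ratio equation gives mix_ratio = -3*bias + 26.
This gives overshoot = 4*bias - 57.
Require 4*bias - 57 ≤ -29, so bias ≤ 7.
The largest integer in [1, 10] satisfying this is 7.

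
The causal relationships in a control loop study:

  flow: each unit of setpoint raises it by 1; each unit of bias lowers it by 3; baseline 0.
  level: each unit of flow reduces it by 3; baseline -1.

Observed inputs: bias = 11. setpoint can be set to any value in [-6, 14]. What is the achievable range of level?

56 to 116

Substituting into the flow equation gives flow = setpoint - 33.
Substituting into the level equation gives level = -3*setpoint + 98.
Linear in setpoint, so extremes are at the endpoints: setpoint = -6 gives level = 116; setpoint = 14 gives level = 56.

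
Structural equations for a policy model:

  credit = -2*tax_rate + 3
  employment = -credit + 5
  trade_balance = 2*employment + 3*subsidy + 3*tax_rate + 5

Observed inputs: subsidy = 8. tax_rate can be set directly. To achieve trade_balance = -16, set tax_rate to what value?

Substituting into the employment equation gives employment = 2*tax_rate + 2.
This gives trade_balance = 7*tax_rate + 33.
Solve 7*tax_rate + 33 = -16: tax_rate = (-16 - 33) / 7 = -7.

tax_rate = -7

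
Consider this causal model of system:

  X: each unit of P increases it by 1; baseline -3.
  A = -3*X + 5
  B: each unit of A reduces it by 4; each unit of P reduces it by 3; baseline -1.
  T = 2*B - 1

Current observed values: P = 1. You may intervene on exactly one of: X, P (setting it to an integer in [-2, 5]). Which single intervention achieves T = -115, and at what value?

set P = 0

Intervening on X: T = 24*X - 49. Reaching -115 requires X = -11/4, not an integer.
Intervening on P: with other inputs at their observed values, T = 18*P - 115. Solving for -115 gives P = 0, within [-2, 5].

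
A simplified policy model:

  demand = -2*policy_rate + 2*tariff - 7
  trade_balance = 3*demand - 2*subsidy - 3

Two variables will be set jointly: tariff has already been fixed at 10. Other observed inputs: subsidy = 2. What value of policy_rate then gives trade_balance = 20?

policy_rate = 2

With tariff held at 10:
Substituting into the demand equation gives demand = -2*policy_rate + 13.
trade_balance becomes -6*policy_rate + 32.
Solve -6*policy_rate + 32 = 20: policy_rate = (20 - 32) / -6 = 2.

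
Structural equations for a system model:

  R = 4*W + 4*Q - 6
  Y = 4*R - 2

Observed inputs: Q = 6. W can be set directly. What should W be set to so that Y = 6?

W = -4

Substituting into the R equation gives R = 4*W + 18.
Substituting into the Y equation gives Y = 16*W + 70.
Solve 16*W + 70 = 6: W = (6 - 70) / 16 = -4.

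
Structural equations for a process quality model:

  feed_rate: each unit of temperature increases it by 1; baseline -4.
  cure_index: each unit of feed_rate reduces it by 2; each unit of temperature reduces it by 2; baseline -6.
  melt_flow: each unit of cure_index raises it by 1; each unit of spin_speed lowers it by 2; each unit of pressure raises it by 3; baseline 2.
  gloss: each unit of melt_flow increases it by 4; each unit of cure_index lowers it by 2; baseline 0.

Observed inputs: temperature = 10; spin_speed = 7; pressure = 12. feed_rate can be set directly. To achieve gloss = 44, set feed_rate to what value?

Intervening on feed_rate fixes its value directly, overriding its dependence on temperature.
Substituting into the cure_index equation gives cure_index = -2*feed_rate - 26.
Substituting into the melt_flow equation gives melt_flow = -2*feed_rate - 2.
So gloss = -4*feed_rate + 44.
Solve -4*feed_rate + 44 = 44: feed_rate = (44 - 44) / -4 = 0.

feed_rate = 0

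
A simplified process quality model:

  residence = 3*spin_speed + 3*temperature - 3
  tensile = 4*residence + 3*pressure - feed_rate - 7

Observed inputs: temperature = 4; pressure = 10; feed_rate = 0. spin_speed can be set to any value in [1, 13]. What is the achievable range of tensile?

71 to 215

Substituting into the residence equation gives residence = 3*spin_speed + 9.
Substituting into the tensile equation gives tensile = 12*spin_speed + 59.
Linear in spin_speed, so extremes are at the endpoints: spin_speed = 1 gives tensile = 71; spin_speed = 13 gives tensile = 215.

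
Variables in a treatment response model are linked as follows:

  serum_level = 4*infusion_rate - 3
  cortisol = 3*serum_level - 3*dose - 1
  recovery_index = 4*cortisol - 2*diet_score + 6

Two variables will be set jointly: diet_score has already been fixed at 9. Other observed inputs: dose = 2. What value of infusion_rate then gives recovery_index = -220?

infusion_rate = -3

With diet_score held at 9:
Substituting into the cortisol equation gives cortisol = 12*infusion_rate - 16.
recovery_index becomes 48*infusion_rate - 76.
Solve 48*infusion_rate - 76 = -220: infusion_rate = (-220 + 76) / 48 = -3.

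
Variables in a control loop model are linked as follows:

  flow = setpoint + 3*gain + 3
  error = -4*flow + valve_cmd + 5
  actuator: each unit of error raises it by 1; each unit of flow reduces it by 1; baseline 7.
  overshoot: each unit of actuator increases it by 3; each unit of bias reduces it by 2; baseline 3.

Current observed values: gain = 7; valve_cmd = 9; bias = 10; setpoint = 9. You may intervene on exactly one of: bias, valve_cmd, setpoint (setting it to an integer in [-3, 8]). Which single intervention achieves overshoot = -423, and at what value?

Intervening on bias: with other inputs at their observed values, overshoot = -2*bias - 429. Solving for -423 gives bias = -3, within [-3, 8].
Intervening on valve_cmd: overshoot = 3*valve_cmd - 476. Reaching -423 requires valve_cmd = 53/3, not an integer.
Intervening on setpoint: overshoot = -15*setpoint - 314. Reaching -423 requires setpoint = 109/15, not an integer.

set bias = -3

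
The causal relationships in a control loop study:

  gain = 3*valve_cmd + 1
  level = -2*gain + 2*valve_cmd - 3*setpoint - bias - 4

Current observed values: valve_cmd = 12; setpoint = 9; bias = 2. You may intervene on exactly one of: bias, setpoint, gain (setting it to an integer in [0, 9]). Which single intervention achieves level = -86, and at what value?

Intervening on bias: with other inputs at their observed values, level = -bias - 81. Solving for -86 gives bias = 5, within [0, 9].
Intervening on setpoint: level = -3*setpoint - 56. Reaching -86 requires setpoint = 10, outside [0, 9].
Intervening on gain: level = -2*gain - 9. Reaching -86 requires gain = 77/2, not an integer.

set bias = 5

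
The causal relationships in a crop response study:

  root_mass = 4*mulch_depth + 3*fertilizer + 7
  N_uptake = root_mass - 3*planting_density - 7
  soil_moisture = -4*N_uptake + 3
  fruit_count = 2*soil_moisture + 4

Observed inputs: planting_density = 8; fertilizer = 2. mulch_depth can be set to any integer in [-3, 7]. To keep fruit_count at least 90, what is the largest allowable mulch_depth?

mulch_depth = 2

Substituting into the root_mass equation gives root_mass = 4*mulch_depth + 13.
So N_uptake = 4*mulch_depth - 18.
Substituting into the soil_moisture equation gives soil_moisture = -16*mulch_depth + 75.
This gives fruit_count = -32*mulch_depth + 154.
Require -32*mulch_depth + 154 ≥ 90, so mulch_depth ≤ 2.
The largest integer in [-3, 7] satisfying this is 2.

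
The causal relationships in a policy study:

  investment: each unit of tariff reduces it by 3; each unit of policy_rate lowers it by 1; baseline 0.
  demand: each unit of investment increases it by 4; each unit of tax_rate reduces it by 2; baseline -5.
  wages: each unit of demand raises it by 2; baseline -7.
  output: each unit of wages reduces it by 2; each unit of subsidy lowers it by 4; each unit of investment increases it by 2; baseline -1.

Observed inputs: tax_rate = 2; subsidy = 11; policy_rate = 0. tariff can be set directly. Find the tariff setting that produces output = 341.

Substituting into the investment equation gives investment = -3*tariff.
Substituting into the demand equation gives demand = -12*tariff - 9.
wages becomes -24*tariff - 25.
output becomes 42*tariff + 5.
Solve 42*tariff + 5 = 341: tariff = (341 - 5) / 42 = 8.

tariff = 8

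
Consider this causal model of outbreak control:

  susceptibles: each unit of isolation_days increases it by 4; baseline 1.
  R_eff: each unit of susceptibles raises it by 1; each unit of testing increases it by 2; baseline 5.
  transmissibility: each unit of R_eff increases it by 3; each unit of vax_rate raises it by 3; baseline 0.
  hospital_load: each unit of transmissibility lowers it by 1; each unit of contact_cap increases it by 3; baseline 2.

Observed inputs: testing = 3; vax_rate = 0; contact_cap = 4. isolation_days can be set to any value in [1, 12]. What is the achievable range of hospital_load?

-166 to -34

Substituting into the R_eff equation gives R_eff = 4*isolation_days + 12.
Substituting into the transmissibility equation gives transmissibility = 12*isolation_days + 36.
Substituting into the hospital_load equation gives hospital_load = -12*isolation_days - 22.
Linear in isolation_days, so extremes are at the endpoints: isolation_days = 1 gives hospital_load = -34; isolation_days = 12 gives hospital_load = -166.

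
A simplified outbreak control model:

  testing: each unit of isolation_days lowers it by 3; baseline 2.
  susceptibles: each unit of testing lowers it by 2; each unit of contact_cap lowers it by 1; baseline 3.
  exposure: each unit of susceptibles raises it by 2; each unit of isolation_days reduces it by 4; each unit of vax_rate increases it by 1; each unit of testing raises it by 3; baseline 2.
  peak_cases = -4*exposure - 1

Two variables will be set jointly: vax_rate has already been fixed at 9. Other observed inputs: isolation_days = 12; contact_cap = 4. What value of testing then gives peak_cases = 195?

With vax_rate held at 9:
Intervening on testing fixes its value directly, overriding its dependence on isolation_days.
Substituting into the susceptibles equation gives susceptibles = -2*testing - 1.
Substituting into the exposure equation gives exposure = -testing - 39.
Substituting into the peak_cases equation gives peak_cases = 4*testing + 155.
Solve 4*testing + 155 = 195: testing = (195 - 155) / 4 = 10.

testing = 10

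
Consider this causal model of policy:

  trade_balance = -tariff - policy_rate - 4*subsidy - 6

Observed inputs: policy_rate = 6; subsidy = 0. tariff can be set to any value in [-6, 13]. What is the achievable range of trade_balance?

-25 to -6

Substituting into the trade_balance equation gives trade_balance = -tariff - 12.
Linear in tariff, so extremes are at the endpoints: tariff = -6 gives trade_balance = -6; tariff = 13 gives trade_balance = -25.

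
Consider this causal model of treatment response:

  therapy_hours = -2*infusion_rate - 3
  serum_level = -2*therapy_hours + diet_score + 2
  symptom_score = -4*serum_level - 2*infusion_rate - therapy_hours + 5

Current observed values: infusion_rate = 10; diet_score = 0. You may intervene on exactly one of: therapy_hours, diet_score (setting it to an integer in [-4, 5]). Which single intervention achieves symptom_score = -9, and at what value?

Intervening on therapy_hours: with other inputs at their observed values, symptom_score = 7*therapy_hours - 23. Solving for -9 gives therapy_hours = 2, within [-4, 5].
Intervening on diet_score: symptom_score = -4*diet_score - 184. Reaching -9 requires diet_score = -175/4, not an integer.

set therapy_hours = 2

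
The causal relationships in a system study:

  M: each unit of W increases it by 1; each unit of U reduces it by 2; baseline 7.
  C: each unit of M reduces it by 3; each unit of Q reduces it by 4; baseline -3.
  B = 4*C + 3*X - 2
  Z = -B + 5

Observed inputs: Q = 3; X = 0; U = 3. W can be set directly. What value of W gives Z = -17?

W = -8

Substituting into the M equation gives M = W + 1.
C becomes -3*W - 18.
B becomes -12*W - 74.
This gives Z = 12*W + 79.
Solve 12*W + 79 = -17: W = (-17 - 79) / 12 = -8.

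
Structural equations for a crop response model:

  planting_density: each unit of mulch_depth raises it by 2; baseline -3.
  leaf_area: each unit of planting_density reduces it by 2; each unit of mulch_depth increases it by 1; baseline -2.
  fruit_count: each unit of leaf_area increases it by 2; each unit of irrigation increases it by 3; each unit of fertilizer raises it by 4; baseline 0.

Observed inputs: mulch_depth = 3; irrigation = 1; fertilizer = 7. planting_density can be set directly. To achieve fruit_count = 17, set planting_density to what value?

Intervening on planting_density fixes its value directly, overriding its dependence on mulch_depth.
Substituting into the leaf_area equation gives leaf_area = -2*planting_density + 1.
So fruit_count = -4*planting_density + 33.
Solve -4*planting_density + 33 = 17: planting_density = (17 - 33) / -4 = 4.

planting_density = 4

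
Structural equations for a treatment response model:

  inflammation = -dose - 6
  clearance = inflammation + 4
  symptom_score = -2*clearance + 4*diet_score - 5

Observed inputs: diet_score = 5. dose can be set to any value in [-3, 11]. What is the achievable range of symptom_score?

Substituting into the clearance equation gives clearance = -dose - 2.
So symptom_score = 2*dose + 19.
Linear in dose, so extremes are at the endpoints: dose = -3 gives symptom_score = 13; dose = 11 gives symptom_score = 41.

13 to 41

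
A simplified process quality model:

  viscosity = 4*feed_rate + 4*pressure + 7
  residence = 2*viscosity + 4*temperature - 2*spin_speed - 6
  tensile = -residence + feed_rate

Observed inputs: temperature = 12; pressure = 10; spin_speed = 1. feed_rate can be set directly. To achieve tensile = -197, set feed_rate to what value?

Substituting into the viscosity equation gives viscosity = 4*feed_rate + 47.
So residence = 8*feed_rate + 134.
Substituting into the tensile equation gives tensile = -7*feed_rate - 134.
Solve -7*feed_rate - 134 = -197: feed_rate = (-197 + 134) / -7 = 9.

feed_rate = 9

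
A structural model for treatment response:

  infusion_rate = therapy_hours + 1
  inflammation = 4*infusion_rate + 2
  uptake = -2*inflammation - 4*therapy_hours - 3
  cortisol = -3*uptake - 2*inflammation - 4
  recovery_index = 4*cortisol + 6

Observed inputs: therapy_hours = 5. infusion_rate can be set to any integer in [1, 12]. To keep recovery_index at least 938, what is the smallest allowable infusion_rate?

infusion_rate = 10

Intervening on infusion_rate fixes its value directly, overriding its dependence on therapy_hours.
Substituting into the uptake equation gives uptake = -8*infusion_rate - 27.
Substituting into the cortisol equation gives cortisol = 16*infusion_rate + 73.
Substituting into the recovery_index equation gives recovery_index = 64*infusion_rate + 298.
Require 64*infusion_rate + 298 ≥ 938, so infusion_rate ≥ 10.
The smallest integer in [1, 12] satisfying this is 10.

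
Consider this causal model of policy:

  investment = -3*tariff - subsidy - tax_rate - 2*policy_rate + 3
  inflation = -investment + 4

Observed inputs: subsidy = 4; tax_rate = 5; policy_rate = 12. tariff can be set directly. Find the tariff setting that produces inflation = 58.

Substituting into the investment equation gives investment = -3*tariff - 30.
So inflation = 3*tariff + 34.
Solve 3*tariff + 34 = 58: tariff = (58 - 34) / 3 = 8.

tariff = 8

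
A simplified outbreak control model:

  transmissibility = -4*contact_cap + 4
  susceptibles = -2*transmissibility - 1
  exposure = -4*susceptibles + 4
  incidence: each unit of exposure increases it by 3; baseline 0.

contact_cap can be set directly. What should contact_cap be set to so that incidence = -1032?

Substituting into the susceptibles equation gives susceptibles = 8*contact_cap - 9.
This gives exposure = -32*contact_cap + 40.
Substituting into the incidence equation gives incidence = -96*contact_cap + 120.
Solve -96*contact_cap + 120 = -1032: contact_cap = (-1032 - 120) / -96 = 12.

contact_cap = 12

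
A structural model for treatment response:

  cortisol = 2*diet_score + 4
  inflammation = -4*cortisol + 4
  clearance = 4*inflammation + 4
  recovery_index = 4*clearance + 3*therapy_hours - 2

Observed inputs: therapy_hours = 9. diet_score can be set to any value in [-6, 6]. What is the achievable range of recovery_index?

Substituting into the inflammation equation gives inflammation = -8*diet_score - 12.
This gives clearance = -32*diet_score - 44.
recovery_index becomes -128*diet_score - 151.
Linear in diet_score, so extremes are at the endpoints: diet_score = -6 gives recovery_index = 617; diet_score = 6 gives recovery_index = -919.

-919 to 617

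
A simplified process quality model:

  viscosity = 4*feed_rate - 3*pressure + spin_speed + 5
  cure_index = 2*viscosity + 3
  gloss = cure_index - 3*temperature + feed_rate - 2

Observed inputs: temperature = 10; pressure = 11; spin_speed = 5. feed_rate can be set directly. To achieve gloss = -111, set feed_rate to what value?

Substituting into the viscosity equation gives viscosity = 4*feed_rate - 23.
Substituting into the cure_index equation gives cure_index = 8*feed_rate - 43.
Substituting into the gloss equation gives gloss = 9*feed_rate - 75.
Solve 9*feed_rate - 75 = -111: feed_rate = (-111 + 75) / 9 = -4.

feed_rate = -4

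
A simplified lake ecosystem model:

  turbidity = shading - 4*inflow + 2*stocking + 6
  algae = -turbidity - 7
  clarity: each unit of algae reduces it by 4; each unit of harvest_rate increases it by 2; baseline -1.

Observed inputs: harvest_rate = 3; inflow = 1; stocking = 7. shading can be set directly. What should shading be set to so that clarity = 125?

Substituting into the turbidity equation gives turbidity = shading + 16.
Substituting into the algae equation gives algae = -shading - 23.
Substituting into the clarity equation gives clarity = 4*shading + 97.
Solve 4*shading + 97 = 125: shading = (125 - 97) / 4 = 7.

shading = 7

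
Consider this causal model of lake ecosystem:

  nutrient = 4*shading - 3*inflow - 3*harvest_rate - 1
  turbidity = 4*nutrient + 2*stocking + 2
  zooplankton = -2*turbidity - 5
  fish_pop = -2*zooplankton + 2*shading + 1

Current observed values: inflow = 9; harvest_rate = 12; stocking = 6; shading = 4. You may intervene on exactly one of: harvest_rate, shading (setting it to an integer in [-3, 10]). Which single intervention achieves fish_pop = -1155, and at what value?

set shading = -3

Intervening on harvest_rate: fish_pop = -48*harvest_rate - 117. Reaching -1155 requires harvest_rate = 173/8, not an integer.
Intervening on shading: with other inputs at their observed values, fish_pop = 66*shading - 957. Solving for -1155 gives shading = -3, within [-3, 10].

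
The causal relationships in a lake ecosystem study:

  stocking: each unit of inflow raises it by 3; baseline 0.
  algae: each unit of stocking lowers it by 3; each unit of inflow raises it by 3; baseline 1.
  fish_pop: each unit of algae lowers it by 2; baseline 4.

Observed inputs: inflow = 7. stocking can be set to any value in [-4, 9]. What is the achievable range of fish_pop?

Intervening on stocking fixes its value directly, overriding its dependence on inflow.
Substituting into the algae equation gives algae = -3*stocking + 22.
This gives fish_pop = 6*stocking - 40.
Linear in stocking, so extremes are at the endpoints: stocking = -4 gives fish_pop = -64; stocking = 9 gives fish_pop = 14.

-64 to 14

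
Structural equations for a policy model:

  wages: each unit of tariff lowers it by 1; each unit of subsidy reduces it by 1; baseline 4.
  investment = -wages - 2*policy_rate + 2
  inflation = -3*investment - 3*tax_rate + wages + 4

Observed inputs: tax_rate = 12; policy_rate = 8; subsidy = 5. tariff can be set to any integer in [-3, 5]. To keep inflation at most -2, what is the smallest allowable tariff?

tariff = 2

Substituting into the wages equation gives wages = -tariff - 1.
Substituting into the investment equation gives investment = tariff - 13.
Substituting into the inflation equation gives inflation = -4*tariff + 6.
Require -4*tariff + 6 ≤ -2, so tariff ≥ 2.
The smallest integer in [-3, 5] satisfying this is 2.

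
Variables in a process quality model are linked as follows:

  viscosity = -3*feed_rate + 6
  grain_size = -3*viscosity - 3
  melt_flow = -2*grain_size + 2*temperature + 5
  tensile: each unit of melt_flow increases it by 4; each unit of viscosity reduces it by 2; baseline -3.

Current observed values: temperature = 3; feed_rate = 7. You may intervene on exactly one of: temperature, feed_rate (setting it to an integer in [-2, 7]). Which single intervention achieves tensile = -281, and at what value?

set temperature = 1

Intervening on temperature: with other inputs at their observed values, tensile = 8*temperature - 289. Solving for -281 gives temperature = 1, within [-2, 7].
Intervening on feed_rate: tensile = -66*feed_rate + 197. Reaching -281 requires feed_rate = 239/33, not an integer.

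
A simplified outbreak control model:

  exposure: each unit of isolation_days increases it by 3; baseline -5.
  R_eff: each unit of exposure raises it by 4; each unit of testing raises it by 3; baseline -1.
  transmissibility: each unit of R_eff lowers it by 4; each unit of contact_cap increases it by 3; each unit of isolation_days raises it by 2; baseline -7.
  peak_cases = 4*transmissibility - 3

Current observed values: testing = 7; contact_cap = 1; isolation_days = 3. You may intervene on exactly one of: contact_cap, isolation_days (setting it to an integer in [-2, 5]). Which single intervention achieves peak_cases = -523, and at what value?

Intervening on contact_cap: with other inputs at their observed values, peak_cases = 12*contact_cap - 583. Solving for -523 gives contact_cap = 5, within [-2, 5].
Intervening on isolation_days: peak_cases = -184*isolation_days - 19. Reaching -523 requires isolation_days = 63/23, not an integer.

set contact_cap = 5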